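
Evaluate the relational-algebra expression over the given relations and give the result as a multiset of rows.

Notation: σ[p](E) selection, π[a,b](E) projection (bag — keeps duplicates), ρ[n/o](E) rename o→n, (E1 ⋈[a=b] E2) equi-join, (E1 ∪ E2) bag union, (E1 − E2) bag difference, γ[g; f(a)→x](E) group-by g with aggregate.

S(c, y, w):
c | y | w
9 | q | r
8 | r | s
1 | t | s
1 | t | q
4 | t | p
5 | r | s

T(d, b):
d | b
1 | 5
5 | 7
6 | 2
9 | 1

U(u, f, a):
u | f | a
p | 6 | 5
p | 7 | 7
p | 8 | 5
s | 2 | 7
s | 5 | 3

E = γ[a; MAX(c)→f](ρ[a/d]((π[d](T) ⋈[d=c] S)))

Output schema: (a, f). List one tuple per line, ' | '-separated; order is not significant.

Stepwise |·|:
  T → 4
  π[d](T) → 4
  S → 6
  (π[d](T) ⋈[d=c] S) → 4
  ρ[a/d]((π[d](T) ⋈[d=c] S)) → 4
  γ[a; MAX(c)→f](ρ[a/d]((π[d](T) ⋈[d=c] S))) → 3

== RESULT ==
a | f
1 | 1
5 | 5
9 | 9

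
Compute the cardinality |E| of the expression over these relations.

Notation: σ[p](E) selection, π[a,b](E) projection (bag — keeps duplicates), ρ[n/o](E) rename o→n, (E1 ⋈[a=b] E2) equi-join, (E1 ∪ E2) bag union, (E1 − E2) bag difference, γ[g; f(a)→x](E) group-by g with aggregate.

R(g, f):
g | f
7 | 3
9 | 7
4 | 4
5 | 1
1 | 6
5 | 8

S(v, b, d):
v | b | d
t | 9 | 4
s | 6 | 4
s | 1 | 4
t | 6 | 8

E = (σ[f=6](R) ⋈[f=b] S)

Subexpression sizes:
  R → 6
  σ[f=6](R) → 1
  S → 4
  (σ[f=6](R) ⋈[f=b] S) → 2

|E| = 2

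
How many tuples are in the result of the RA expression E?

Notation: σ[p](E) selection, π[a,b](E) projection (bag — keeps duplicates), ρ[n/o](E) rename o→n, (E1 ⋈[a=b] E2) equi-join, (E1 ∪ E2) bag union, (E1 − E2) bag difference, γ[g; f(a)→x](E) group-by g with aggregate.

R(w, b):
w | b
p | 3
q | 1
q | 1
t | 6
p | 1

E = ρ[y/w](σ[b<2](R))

Stepwise |·|:
  R → 5
  σ[b<2](R) → 3
  ρ[y/w](σ[b<2](R)) → 3

|E| = 3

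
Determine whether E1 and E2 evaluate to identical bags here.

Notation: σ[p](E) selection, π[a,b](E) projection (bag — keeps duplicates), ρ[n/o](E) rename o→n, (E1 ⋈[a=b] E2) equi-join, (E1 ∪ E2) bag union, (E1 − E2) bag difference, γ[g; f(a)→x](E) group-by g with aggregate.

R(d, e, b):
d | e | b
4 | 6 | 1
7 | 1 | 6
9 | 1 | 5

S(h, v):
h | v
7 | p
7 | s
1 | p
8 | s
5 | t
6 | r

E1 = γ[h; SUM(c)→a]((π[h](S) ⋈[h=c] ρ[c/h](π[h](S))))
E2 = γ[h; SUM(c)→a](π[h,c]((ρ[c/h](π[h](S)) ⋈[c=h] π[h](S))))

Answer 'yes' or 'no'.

E1 per-node cardinality:
  S → 6
  π[h](S) → 6
  S → 6
  π[h](S) → 6
  ρ[c/h](π[h](S)) → 6
  (π[h](S) ⋈[h=c] ρ[c/h](π[h](S))) → 8
  γ[h; SUM(c)→a]((π[h](S) ⋈[h=c] ρ[c/h](π[h](S)))) → 5
E2 per-node cardinality:
  S → 6
  π[h](S) → 6
  ρ[c/h](π[h](S)) → 6
  S → 6
  π[h](S) → 6
  (ρ[c/h](π[h](S)) ⋈[c=h] π[h](S)) → 8
  π[h,c]((ρ[c/h](π[h](S)) ⋈[c=h] π[h](S))) → 8
  γ[h; SUM(c)→a](π[h,c]((ρ[c/h](π[h](S)) ⋈[c=h] π[h](S)))) → 5

E1 and E2 produce the same multiset:
h | a
1 | 1
5 | 5
6 | 6
7 | 28
8 | 8

yes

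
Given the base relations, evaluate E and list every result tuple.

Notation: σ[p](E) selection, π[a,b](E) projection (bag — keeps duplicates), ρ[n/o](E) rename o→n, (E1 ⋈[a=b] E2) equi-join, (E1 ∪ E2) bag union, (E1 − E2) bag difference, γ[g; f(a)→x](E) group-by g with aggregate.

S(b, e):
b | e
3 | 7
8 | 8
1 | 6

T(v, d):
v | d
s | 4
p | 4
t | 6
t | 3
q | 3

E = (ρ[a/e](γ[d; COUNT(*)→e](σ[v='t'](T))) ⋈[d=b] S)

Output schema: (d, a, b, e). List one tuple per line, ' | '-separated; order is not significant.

Per-node cardinality:
  T → 5
  σ[v='t'](T) → 2
  γ[d; COUNT(*)→e](σ[v='t'](T)) → 2
  ρ[a/e](γ[d; COUNT(*)→e](σ[v='t'](T))) → 2
  S → 3
  (ρ[a/e](γ[d; COUNT(*)→e](σ[v='t'](T))) ⋈[d=b] S) → 1

== RESULT ==
d | a | b | e
3 | 1 | 3 | 7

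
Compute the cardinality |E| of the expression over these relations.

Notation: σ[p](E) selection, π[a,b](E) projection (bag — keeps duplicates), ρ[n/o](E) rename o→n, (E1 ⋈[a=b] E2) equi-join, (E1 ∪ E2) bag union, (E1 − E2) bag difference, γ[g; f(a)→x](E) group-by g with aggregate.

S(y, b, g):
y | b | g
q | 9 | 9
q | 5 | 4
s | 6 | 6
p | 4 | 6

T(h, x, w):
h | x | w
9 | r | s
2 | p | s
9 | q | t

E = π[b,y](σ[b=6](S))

Row counts bottom-up:
  S → 4
  σ[b=6](S) → 1
  π[b,y](σ[b=6](S)) → 1

|E| = 1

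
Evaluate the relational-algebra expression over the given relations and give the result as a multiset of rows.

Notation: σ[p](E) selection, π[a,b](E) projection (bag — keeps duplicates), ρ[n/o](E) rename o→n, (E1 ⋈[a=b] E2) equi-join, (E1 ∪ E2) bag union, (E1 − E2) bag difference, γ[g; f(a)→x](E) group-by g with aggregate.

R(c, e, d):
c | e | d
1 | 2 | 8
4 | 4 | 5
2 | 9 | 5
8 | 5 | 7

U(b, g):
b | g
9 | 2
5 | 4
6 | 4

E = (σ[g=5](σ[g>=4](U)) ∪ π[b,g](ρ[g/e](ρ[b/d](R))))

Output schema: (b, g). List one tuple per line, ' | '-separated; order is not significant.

Row counts bottom-up:
  U → 3
  σ[g>=4](U) → 2
  σ[g=5](σ[g>=4](U)) → 0
  R → 4
  ρ[b/d](R) → 4
  ρ[g/e](ρ[b/d](R)) → 4
  π[b,g](ρ[g/e](ρ[b/d](R))) → 4
  (σ[g=5](σ[g>=4](U)) ∪ π[b,g](ρ[g/e](ρ[b/d](R)))) → 4

== RESULT ==
b | g
5 | 4
5 | 9
7 | 5
8 | 2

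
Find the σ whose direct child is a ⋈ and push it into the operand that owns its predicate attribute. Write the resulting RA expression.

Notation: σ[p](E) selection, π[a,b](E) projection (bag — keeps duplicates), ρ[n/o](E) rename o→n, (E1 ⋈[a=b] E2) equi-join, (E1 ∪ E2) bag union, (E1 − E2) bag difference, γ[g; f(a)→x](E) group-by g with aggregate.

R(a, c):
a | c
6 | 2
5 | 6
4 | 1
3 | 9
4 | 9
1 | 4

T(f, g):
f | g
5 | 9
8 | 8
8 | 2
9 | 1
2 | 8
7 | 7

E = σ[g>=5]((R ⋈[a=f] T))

σ filters on g, owned by the right side.
E' = (R ⋈[a=f] σ[g>=5](T))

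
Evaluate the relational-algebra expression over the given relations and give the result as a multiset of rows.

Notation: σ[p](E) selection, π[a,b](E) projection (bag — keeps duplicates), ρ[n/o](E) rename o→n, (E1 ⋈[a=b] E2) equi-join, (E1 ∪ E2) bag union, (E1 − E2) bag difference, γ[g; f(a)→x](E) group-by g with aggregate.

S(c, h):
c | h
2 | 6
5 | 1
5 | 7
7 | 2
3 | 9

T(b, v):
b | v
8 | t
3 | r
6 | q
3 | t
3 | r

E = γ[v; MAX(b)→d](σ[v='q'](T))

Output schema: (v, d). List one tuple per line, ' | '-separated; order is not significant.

Stepwise |·|:
  T → 5
  σ[v='q'](T) → 1
  γ[v; MAX(b)→d](σ[v='q'](T)) → 1

== RESULT ==
v | d
q | 6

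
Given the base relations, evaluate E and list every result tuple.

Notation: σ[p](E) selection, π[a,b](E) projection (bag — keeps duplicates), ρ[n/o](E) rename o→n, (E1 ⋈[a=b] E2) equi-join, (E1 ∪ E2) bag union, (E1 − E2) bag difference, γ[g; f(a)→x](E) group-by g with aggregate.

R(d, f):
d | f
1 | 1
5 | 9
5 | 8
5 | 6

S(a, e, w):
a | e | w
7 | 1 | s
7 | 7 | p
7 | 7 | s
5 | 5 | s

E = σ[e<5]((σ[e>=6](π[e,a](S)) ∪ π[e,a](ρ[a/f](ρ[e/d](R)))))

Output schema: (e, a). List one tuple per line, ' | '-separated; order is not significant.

Stepwise |·|:
  S → 4
  π[e,a](S) → 4
  σ[e>=6](π[e,a](S)) → 2
  R → 4
  ρ[e/d](R) → 4
  ρ[a/f](ρ[e/d](R)) → 4
  π[e,a](ρ[a/f](ρ[e/d](R))) → 4
  (σ[e>=6](π[e,a](S)) ∪ π[e,a](ρ[a/f](ρ[e/d](R)))) → 6
  σ[e<5]((σ[e>=6](π[e,a](S)) ∪ π[e,a](ρ[a/f](ρ[e/d](R))))) → 1

== RESULT ==
e | a
1 | 1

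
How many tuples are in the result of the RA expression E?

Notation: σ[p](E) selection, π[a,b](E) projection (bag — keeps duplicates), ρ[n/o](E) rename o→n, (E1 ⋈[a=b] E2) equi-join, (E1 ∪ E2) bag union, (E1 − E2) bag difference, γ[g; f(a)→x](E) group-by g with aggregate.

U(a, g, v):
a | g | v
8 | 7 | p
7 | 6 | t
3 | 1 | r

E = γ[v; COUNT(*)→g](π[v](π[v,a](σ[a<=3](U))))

Stepwise |·|:
  U → 3
  σ[a<=3](U) → 1
  π[v,a](σ[a<=3](U)) → 1
  π[v](π[v,a](σ[a<=3](U))) → 1
  γ[v; COUNT(*)→g](π[v](π[v,a](σ[a<=3](U)))) → 1

|E| = 1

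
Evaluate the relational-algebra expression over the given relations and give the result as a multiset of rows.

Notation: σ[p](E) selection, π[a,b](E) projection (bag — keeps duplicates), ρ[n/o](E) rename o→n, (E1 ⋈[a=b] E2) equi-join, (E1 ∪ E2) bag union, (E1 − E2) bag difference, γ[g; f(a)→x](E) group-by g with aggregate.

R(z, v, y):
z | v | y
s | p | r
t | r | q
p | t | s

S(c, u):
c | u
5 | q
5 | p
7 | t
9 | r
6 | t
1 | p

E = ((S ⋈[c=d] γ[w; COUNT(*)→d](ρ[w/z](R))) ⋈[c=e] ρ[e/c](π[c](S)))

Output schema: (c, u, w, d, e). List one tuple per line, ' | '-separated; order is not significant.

Stepwise |·|:
  S → 6
  R → 3
  ρ[w/z](R) → 3
  γ[w; COUNT(*)→d](ρ[w/z](R)) → 3
  (S ⋈[c=d] γ[w; COUNT(*)→d](ρ[w/z](R))) → 3
  S → 6
  π[c](S) → 6
  ρ[e/c](π[c](S)) → 6
  ((S ⋈[c=d] γ[w; COUNT(*)→d](ρ[w/z](R))) ⋈[c=e] ρ[e/c](π[c](S))) → 3

== RESULT ==
c | u | w | d | e
1 | p | p | 1 | 1
1 | p | s | 1 | 1
1 | p | t | 1 | 1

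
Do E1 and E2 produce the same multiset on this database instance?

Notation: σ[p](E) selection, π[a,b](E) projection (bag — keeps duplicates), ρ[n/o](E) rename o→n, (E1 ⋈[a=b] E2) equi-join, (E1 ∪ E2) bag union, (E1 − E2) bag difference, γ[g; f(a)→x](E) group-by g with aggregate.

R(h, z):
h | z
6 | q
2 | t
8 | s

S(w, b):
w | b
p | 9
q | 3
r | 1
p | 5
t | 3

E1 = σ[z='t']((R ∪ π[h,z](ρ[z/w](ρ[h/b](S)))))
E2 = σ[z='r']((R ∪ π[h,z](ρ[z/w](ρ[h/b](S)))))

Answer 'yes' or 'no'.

E1 per-node cardinality:
  R → 3
  S → 5
  ρ[h/b](S) → 5
  ρ[z/w](ρ[h/b](S)) → 5
  π[h,z](ρ[z/w](ρ[h/b](S))) → 5
  (R ∪ π[h,z](ρ[z/w](ρ[h/b](S)))) → 8
  σ[z='t']((R ∪ π[h,z](ρ[z/w](ρ[h/b](S))))) → 2
E2 per-node cardinality:
  R → 3
  S → 5
  ρ[h/b](S) → 5
  ρ[z/w](ρ[h/b](S)) → 5
  π[h,z](ρ[z/w](ρ[h/b](S))) → 5
  (R ∪ π[h,z](ρ[z/w](ρ[h/b](S)))) → 8
  σ[z='r']((R ∪ π[h,z](ρ[z/w](ρ[h/b](S))))) → 1

E1 result:
h | z
2 | t
3 | t
E2 result:
h | z
1 | r
Witness: (1, 'r') appears 0× in E1 but 1× in E2.

no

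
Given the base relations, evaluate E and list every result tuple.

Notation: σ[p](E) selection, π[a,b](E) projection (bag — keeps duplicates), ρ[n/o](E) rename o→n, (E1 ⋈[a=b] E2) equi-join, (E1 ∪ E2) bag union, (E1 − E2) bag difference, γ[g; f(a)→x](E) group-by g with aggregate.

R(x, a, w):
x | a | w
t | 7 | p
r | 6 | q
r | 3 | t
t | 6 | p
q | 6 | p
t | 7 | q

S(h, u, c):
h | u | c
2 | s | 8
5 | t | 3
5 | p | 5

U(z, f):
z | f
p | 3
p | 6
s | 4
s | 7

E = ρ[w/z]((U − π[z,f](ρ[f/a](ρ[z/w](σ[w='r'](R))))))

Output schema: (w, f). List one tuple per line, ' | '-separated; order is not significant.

Row counts bottom-up:
  U → 4
  R → 6
  σ[w='r'](R) → 0
  ρ[z/w](σ[w='r'](R)) → 0
  ρ[f/a](ρ[z/w](σ[w='r'](R))) → 0
  π[z,f](ρ[f/a](ρ[z/w](σ[w='r'](R)))) → 0
  (U − π[z,f](ρ[f/a](ρ[z/w](σ[w='r'](R))))) → 4
  ρ[w/z]((U − π[z,f](ρ[f/a](ρ[z/w](σ[w='r'](R)))))) → 4

== RESULT ==
w | f
p | 3
p | 6
s | 4
s | 7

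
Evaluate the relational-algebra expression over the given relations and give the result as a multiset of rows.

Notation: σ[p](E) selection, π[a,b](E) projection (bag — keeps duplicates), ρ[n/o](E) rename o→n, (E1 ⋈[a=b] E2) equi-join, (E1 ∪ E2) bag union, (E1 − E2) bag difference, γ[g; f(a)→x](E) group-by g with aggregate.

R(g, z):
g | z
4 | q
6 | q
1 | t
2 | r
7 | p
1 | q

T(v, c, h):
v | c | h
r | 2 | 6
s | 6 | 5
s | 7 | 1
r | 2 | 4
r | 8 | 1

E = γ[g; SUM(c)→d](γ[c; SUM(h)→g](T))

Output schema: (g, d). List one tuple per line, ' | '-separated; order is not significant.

Per-node cardinality:
  T → 5
  γ[c; SUM(h)→g](T) → 4
  γ[g; SUM(c)→d](γ[c; SUM(h)→g](T)) → 3

== RESULT ==
g | d
1 | 15
5 | 6
10 | 2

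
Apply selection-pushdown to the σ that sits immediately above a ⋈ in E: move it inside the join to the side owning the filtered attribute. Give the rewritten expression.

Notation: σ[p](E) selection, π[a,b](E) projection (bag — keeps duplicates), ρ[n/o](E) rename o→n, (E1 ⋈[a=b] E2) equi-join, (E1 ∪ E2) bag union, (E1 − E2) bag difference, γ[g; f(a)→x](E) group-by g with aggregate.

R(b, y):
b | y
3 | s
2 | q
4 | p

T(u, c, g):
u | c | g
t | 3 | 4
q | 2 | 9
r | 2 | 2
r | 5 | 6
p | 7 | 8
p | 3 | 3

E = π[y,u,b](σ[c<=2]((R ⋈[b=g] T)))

σ filters on c, owned by the right side.
E' = π[y,u,b]((R ⋈[b=g] σ[c<=2](T)))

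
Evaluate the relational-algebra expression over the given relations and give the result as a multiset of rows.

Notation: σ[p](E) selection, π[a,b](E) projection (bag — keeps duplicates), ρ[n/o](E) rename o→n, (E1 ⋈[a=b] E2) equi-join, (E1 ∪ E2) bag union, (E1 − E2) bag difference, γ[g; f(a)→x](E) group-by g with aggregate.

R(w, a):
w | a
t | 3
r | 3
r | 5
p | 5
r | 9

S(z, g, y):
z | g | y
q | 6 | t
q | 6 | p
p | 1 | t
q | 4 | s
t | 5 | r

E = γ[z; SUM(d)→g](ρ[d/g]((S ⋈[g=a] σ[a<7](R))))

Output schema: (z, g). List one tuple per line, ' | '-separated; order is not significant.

Per-node cardinality:
  S → 5
  R → 5
  σ[a<7](R) → 4
  (S ⋈[g=a] σ[a<7](R)) → 2
  ρ[d/g]((S ⋈[g=a] σ[a<7](R))) → 2
  γ[z; SUM(d)→g](ρ[d/g]((S ⋈[g=a] σ[a<7](R)))) → 1

== RESULT ==
z | g
t | 10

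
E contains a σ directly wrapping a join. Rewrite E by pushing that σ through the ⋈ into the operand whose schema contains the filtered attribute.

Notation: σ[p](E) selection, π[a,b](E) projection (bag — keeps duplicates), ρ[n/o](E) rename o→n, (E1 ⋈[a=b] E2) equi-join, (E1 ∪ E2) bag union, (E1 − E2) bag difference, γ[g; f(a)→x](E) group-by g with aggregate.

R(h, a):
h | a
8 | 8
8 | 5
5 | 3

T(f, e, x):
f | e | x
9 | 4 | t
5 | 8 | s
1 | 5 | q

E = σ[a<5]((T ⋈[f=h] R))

σ filters on a, owned by the right side.
E' = (T ⋈[f=h] σ[a<5](R))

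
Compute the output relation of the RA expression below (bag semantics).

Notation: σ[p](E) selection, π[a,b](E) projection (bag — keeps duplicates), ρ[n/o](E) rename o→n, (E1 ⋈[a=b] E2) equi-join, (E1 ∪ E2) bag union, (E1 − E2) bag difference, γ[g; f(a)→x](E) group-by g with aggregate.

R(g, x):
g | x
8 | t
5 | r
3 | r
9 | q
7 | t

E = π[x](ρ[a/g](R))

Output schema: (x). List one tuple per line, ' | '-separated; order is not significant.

Row counts bottom-up:
  R → 5
  ρ[a/g](R) → 5
  π[x](ρ[a/g](R)) → 5

== RESULT ==
x
q
r
r
t
t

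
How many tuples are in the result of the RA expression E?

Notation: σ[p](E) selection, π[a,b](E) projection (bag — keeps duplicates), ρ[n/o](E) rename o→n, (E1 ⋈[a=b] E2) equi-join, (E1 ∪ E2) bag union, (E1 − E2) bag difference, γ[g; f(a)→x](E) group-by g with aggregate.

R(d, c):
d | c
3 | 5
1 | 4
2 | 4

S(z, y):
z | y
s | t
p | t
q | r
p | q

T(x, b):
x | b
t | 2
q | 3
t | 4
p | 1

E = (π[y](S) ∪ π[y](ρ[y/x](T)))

Subexpression sizes:
  S → 4
  π[y](S) → 4
  T → 4
  ρ[y/x](T) → 4
  π[y](ρ[y/x](T)) → 4
  (π[y](S) ∪ π[y](ρ[y/x](T))) → 8

|E| = 8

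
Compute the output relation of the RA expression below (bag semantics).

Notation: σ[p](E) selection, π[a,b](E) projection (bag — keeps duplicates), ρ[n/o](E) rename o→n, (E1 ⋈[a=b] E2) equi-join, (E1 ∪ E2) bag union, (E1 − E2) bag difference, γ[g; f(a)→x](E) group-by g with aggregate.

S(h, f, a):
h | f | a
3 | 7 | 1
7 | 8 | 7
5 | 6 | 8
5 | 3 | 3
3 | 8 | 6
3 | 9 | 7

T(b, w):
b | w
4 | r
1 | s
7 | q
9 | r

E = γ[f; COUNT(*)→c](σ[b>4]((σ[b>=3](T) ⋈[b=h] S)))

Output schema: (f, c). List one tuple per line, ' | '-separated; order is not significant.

Subexpression sizes:
  T → 4
  σ[b>=3](T) → 3
  S → 6
  (σ[b>=3](T) ⋈[b=h] S) → 1
  σ[b>4]((σ[b>=3](T) ⋈[b=h] S)) → 1
  γ[f; COUNT(*)→c](σ[b>4]((σ[b>=3](T) ⋈[b=h] S))) → 1

== RESULT ==
f | c
8 | 1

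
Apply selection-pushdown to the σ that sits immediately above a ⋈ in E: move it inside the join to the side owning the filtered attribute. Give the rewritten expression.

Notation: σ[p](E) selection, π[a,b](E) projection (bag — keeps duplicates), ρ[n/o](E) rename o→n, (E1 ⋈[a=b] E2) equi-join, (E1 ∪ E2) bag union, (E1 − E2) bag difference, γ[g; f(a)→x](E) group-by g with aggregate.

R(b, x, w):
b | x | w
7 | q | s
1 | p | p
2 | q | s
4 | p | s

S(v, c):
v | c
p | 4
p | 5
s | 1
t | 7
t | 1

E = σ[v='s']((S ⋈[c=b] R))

σ filters on v, owned by the left side.
E' = (σ[v='s'](S) ⋈[c=b] R)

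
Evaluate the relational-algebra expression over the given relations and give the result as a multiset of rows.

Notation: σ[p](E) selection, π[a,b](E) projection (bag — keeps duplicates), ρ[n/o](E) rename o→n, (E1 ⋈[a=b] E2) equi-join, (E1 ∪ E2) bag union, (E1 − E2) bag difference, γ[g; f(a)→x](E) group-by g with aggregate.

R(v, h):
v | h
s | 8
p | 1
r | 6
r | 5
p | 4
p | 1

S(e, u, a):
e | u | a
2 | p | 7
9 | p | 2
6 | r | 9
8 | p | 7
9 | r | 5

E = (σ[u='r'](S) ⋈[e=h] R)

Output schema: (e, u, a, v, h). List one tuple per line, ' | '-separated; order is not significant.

Stepwise |·|:
  S → 5
  σ[u='r'](S) → 2
  R → 6
  (σ[u='r'](S) ⋈[e=h] R) → 1

== RESULT ==
e | u | a | v | h
6 | r | 9 | r | 6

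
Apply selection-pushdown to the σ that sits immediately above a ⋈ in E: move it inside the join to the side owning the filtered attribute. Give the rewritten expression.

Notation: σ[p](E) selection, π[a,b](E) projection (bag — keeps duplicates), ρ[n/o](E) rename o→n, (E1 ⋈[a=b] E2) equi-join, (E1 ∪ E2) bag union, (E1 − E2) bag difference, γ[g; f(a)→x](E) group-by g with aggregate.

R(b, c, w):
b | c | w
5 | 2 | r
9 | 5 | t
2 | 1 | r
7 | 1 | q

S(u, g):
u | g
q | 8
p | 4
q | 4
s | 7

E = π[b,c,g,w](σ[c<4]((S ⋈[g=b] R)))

σ filters on c, owned by the right side.
E' = π[b,c,g,w]((S ⋈[g=b] σ[c<4](R)))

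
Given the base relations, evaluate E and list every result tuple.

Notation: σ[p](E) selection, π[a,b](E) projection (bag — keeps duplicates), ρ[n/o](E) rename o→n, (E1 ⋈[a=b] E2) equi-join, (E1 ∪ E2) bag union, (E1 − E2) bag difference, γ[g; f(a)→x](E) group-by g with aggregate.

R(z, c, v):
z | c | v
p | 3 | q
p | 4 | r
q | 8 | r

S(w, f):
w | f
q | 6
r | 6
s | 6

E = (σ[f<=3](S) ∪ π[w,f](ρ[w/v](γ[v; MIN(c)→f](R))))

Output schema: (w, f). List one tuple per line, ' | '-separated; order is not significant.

Row counts bottom-up:
  S → 3
  σ[f<=3](S) → 0
  R → 3
  γ[v; MIN(c)→f](R) → 2
  ρ[w/v](γ[v; MIN(c)→f](R)) → 2
  π[w,f](ρ[w/v](γ[v; MIN(c)→f](R))) → 2
  (σ[f<=3](S) ∪ π[w,f](ρ[w/v](γ[v; MIN(c)→f](R)))) → 2

== RESULT ==
w | f
q | 3
r | 4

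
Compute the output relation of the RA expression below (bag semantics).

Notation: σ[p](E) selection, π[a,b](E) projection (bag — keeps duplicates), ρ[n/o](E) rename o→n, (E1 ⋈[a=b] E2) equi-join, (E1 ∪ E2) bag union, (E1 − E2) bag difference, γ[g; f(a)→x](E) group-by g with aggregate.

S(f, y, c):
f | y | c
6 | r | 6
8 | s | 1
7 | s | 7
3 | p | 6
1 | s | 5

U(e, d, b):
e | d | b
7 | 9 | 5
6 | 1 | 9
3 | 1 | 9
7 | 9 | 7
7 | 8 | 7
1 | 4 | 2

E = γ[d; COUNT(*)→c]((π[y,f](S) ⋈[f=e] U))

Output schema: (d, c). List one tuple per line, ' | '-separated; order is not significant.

Stepwise |·|:
  S → 5
  π[y,f](S) → 5
  U → 6
  (π[y,f](S) ⋈[f=e] U) → 6
  γ[d; COUNT(*)→c]((π[y,f](S) ⋈[f=e] U)) → 4

== RESULT ==
d | c
1 | 2
4 | 1
8 | 1
9 | 2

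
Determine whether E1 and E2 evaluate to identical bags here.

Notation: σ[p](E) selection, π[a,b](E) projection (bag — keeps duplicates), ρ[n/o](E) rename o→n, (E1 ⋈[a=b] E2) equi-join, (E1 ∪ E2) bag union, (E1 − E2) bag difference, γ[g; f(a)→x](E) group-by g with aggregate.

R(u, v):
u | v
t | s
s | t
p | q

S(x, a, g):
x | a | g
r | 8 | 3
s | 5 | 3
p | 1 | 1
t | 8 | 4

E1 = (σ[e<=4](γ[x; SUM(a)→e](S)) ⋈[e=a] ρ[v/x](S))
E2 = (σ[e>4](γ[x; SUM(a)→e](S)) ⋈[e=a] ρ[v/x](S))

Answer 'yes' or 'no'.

E1 row counts bottom-up:
  S → 4
  γ[x; SUM(a)→e](S) → 4
  σ[e<=4](γ[x; SUM(a)→e](S)) → 1
  S → 4
  ρ[v/x](S) → 4
  (σ[e<=4](γ[x; SUM(a)→e](S)) ⋈[e=a] ρ[v/x](S)) → 1
E2 row counts bottom-up:
  S → 4
  γ[x; SUM(a)→e](S) → 4
  σ[e>4](γ[x; SUM(a)→e](S)) → 3
  S → 4
  ρ[v/x](S) → 4
  (σ[e>4](γ[x; SUM(a)→e](S)) ⋈[e=a] ρ[v/x](S)) → 5

E1 result:
x | e | v | a | g
p | 1 | p | 1 | 1
E2 result:
x | e | v | a | g
r | 8 | r | 8 | 3
r | 8 | t | 8 | 4
s | 5 | s | 5 | 3
t | 8 | r | 8 | 3
t | 8 | t | 8 | 4
Witness: ('s', 5, 's', 5, 3) appears 0× in E1 but 1× in E2.

no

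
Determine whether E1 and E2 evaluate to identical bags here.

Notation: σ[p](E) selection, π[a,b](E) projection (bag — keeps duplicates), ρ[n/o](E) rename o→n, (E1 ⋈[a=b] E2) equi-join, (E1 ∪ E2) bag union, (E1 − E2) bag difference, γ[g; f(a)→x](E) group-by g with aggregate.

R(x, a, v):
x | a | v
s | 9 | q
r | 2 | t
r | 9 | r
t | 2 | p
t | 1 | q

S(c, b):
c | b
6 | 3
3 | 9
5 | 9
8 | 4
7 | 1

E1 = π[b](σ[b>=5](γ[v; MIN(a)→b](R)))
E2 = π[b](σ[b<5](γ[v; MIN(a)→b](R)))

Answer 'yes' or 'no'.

E1 per-node cardinality:
  R → 5
  γ[v; MIN(a)→b](R) → 4
  σ[b>=5](γ[v; MIN(a)→b](R)) → 1
  π[b](σ[b>=5](γ[v; MIN(a)→b](R))) → 1
E2 per-node cardinality:
  R → 5
  γ[v; MIN(a)→b](R) → 4
  σ[b<5](γ[v; MIN(a)→b](R)) → 3
  π[b](σ[b<5](γ[v; MIN(a)→b](R))) → 3

E1 result:
b
9
E2 result:
b
1
2
2
Witness: (1,) appears 0× in E1 but 1× in E2.

no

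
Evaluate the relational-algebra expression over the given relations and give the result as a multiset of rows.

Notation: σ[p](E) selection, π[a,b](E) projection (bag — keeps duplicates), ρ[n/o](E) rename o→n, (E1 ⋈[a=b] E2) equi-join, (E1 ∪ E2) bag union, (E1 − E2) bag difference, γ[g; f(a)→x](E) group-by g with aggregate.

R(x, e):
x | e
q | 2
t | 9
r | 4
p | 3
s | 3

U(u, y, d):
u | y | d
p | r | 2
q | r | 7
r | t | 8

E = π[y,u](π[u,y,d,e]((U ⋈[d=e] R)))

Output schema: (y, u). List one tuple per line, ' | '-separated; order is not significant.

Subexpression sizes:
  U → 3
  R → 5
  (U ⋈[d=e] R) → 1
  π[u,y,d,e]((U ⋈[d=e] R)) → 1
  π[y,u](π[u,y,d,e]((U ⋈[d=e] R))) → 1

== RESULT ==
y | u
r | p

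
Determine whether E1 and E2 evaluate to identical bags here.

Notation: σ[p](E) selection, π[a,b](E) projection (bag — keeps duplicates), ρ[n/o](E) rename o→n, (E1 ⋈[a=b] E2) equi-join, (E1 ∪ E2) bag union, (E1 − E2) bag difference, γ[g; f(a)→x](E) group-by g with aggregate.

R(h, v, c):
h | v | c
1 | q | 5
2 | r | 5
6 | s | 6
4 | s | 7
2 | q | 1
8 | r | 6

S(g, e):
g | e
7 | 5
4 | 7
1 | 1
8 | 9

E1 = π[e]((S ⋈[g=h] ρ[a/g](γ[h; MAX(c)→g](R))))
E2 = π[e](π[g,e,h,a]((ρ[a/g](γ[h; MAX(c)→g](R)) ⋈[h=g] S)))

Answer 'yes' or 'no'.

E1 per-node cardinality:
  S → 4
  R → 6
  γ[h; MAX(c)→g](R) → 5
  ρ[a/g](γ[h; MAX(c)→g](R)) → 5
  (S ⋈[g=h] ρ[a/g](γ[h; MAX(c)→g](R))) → 3
  π[e]((S ⋈[g=h] ρ[a/g](γ[h; MAX(c)→g](R)))) → 3
E2 per-node cardinality:
  R → 6
  γ[h; MAX(c)→g](R) → 5
  ρ[a/g](γ[h; MAX(c)→g](R)) → 5
  S → 4
  (ρ[a/g](γ[h; MAX(c)→g](R)) ⋈[h=g] S) → 3
  π[g,e,h,a]((ρ[a/g](γ[h; MAX(c)→g](R)) ⋈[h=g] S)) → 3
  π[e](π[g,e,h,a]((ρ[a/g](γ[h; MAX(c)→g](R)) ⋈[h=g] S))) → 3

E1 and E2 produce the same multiset:
e
1
7
9

yes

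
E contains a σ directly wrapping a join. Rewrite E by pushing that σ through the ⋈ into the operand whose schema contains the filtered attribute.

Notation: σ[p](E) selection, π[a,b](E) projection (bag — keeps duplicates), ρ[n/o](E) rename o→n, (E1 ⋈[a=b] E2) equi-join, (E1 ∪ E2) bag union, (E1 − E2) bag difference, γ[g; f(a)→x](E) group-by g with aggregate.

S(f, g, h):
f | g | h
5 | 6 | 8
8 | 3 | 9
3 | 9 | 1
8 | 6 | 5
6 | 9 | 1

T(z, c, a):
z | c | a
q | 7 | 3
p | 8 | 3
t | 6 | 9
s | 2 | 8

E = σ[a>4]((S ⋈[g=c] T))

σ filters on a, owned by the right side.
E' = (S ⋈[g=c] σ[a>4](T))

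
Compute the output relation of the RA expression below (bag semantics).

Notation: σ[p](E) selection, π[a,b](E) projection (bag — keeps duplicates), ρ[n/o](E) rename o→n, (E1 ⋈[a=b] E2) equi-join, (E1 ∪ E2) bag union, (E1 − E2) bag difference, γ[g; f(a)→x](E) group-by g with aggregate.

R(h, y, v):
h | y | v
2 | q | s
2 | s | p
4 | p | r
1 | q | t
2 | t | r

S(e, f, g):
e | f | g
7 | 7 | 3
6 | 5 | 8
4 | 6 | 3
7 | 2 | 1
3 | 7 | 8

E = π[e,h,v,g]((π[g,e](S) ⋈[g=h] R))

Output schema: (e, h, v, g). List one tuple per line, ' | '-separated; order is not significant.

Stepwise |·|:
  S → 5
  π[g,e](S) → 5
  R → 5
  (π[g,e](S) ⋈[g=h] R) → 1
  π[e,h,v,g]((π[g,e](S) ⋈[g=h] R)) → 1

== RESULT ==
e | h | v | g
7 | 1 | t | 1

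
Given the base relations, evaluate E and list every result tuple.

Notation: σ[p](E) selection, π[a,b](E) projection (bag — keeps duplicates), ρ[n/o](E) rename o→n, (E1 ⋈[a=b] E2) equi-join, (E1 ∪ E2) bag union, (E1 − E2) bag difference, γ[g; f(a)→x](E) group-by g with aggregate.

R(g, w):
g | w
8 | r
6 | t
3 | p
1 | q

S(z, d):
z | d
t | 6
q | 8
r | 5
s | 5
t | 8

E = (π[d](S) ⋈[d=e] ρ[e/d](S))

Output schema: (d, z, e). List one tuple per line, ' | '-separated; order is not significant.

Subexpression sizes:
  S → 5
  π[d](S) → 5
  S → 5
  ρ[e/d](S) → 5
  (π[d](S) ⋈[d=e] ρ[e/d](S)) → 9

== RESULT ==
d | z | e
5 | r | 5
5 | r | 5
5 | s | 5
5 | s | 5
6 | t | 6
8 | q | 8
8 | q | 8
8 | t | 8
8 | t | 8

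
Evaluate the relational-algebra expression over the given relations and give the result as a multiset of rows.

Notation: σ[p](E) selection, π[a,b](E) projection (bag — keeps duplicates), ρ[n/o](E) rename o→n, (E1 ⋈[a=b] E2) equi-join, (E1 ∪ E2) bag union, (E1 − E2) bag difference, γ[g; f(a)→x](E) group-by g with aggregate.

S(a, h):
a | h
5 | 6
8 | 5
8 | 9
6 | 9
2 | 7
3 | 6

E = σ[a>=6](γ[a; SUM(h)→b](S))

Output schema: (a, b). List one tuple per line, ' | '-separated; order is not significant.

Subexpression sizes:
  S → 6
  γ[a; SUM(h)→b](S) → 5
  σ[a>=6](γ[a; SUM(h)→b](S)) → 2

== RESULT ==
a | b
6 | 9
8 | 14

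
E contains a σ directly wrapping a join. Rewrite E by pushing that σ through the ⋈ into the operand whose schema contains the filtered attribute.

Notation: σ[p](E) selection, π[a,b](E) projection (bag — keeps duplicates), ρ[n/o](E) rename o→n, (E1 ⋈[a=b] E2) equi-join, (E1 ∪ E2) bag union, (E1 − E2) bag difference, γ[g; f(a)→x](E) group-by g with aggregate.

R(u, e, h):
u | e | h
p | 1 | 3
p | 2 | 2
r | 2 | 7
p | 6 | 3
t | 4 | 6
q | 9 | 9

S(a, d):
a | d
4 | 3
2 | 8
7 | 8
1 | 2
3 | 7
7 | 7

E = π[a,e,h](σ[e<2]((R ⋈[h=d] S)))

σ filters on e, owned by the left side.
E' = π[a,e,h]((σ[e<2](R) ⋈[h=d] S))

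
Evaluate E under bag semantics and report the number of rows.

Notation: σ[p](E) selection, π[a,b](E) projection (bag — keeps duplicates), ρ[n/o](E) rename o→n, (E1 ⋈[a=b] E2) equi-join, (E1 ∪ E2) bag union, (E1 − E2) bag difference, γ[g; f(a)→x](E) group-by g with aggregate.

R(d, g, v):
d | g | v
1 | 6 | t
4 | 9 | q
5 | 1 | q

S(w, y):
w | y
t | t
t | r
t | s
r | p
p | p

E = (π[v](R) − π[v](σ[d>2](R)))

Subexpression sizes:
  R → 3
  π[v](R) → 3
  R → 3
  σ[d>2](R) → 2
  π[v](σ[d>2](R)) → 2
  (π[v](R) − π[v](σ[d>2](R))) → 1

|E| = 1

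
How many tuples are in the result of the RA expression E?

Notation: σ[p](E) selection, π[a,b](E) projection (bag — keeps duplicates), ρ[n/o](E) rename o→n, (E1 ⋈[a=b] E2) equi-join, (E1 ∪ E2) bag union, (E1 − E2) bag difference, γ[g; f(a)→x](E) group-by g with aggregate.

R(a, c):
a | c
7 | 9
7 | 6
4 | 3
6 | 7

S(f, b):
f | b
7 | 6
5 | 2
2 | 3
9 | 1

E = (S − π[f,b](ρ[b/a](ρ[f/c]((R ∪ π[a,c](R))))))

Subexpression sizes:
  S → 4
  R → 4
  R → 4
  π[a,c](R) → 4
  (R ∪ π[a,c](R)) → 8
  ρ[f/c]((R ∪ π[a,c](R))) → 8
  ρ[b/a](ρ[f/c]((R ∪ π[a,c](R)))) → 8
  π[f,b](ρ[b/a](ρ[f/c]((R ∪ π[a,c](R))))) → 8
  (S − π[f,b](ρ[b/a](ρ[f/c]((R ∪ π[a,c](R)))))) → 3

|E| = 3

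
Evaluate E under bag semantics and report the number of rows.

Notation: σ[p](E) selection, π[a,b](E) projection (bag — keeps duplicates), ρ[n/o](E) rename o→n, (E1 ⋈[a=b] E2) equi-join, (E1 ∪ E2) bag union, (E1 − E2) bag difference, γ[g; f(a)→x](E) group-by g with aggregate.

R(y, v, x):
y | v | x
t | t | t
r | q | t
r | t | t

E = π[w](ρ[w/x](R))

Stepwise |·|:
  R → 3
  ρ[w/x](R) → 3
  π[w](ρ[w/x](R)) → 3

|E| = 3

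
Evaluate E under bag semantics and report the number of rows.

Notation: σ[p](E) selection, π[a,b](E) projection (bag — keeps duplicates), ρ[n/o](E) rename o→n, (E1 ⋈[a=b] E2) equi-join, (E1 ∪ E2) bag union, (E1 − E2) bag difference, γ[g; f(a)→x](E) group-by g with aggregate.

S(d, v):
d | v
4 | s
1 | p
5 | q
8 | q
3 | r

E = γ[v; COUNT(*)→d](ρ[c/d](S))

Subexpression sizes:
  S → 5
  ρ[c/d](S) → 5
  γ[v; COUNT(*)→d](ρ[c/d](S)) → 4

|E| = 4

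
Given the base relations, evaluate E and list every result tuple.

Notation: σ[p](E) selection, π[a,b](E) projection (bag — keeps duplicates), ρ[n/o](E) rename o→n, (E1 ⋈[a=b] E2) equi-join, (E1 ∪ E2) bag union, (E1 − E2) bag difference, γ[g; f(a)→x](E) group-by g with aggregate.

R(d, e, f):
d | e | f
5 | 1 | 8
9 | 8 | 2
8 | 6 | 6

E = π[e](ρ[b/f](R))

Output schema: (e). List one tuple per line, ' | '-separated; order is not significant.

Row counts bottom-up:
  R → 3
  ρ[b/f](R) → 3
  π[e](ρ[b/f](R)) → 3

== RESULT ==
e
1
6
8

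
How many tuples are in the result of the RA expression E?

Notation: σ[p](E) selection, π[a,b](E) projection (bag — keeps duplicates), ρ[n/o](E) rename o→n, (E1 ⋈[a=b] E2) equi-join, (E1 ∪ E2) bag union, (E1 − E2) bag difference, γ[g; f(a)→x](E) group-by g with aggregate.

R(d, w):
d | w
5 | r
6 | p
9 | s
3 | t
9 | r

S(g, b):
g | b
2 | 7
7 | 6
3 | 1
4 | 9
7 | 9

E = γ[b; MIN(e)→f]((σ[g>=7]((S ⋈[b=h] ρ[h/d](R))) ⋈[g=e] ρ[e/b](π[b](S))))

Per-node cardinality:
  S → 5
  R → 5
  ρ[h/d](R) → 5
  (S ⋈[b=h] ρ[h/d](R)) → 5
  σ[g>=7]((S ⋈[b=h] ρ[h/d](R))) → 3
  S → 5
  π[b](S) → 5
  ρ[e/b](π[b](S)) → 5
  (σ[g>=7]((S ⋈[b=h] ρ[h/d](R))) ⋈[g=e] ρ[e/b](π[b](S))) → 3
  γ[b; MIN(e)→f]((σ[g>=7]((S ⋈[b=h] ρ[h/d](R))) ⋈[g=e] ρ[e/b](π[b](S)))) → 2

|E| = 2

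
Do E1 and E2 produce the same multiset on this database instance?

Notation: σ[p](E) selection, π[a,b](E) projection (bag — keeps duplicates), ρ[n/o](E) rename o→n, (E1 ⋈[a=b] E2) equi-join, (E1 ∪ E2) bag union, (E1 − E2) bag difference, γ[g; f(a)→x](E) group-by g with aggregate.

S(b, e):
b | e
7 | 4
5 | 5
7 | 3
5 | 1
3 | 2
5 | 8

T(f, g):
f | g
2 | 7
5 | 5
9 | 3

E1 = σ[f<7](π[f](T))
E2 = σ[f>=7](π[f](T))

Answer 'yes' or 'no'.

E1 subexpression sizes:
  T → 3
  π[f](T) → 3
  σ[f<7](π[f](T)) → 2
E2 subexpression sizes:
  T → 3
  π[f](T) → 3
  σ[f>=7](π[f](T)) → 1

E1 result:
f
2
5
E2 result:
f
9
Witness: (2,) appears 1× in E1 but 0× in E2.

no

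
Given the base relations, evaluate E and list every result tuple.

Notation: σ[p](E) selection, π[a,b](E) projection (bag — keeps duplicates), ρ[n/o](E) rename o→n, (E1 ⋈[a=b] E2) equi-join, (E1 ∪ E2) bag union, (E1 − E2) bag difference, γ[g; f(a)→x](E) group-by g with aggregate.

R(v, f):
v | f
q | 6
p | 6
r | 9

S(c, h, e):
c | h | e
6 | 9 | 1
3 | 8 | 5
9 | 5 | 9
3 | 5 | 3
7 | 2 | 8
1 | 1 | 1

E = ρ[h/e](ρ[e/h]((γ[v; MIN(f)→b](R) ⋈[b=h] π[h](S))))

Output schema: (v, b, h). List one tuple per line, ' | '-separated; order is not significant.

Row counts bottom-up:
  R → 3
  γ[v; MIN(f)→b](R) → 3
  S → 6
  π[h](S) → 6
  (γ[v; MIN(f)→b](R) ⋈[b=h] π[h](S)) → 1
  ρ[e/h]((γ[v; MIN(f)→b](R) ⋈[b=h] π[h](S))) → 1
  ρ[h/e](ρ[e/h]((γ[v; MIN(f)→b](R) ⋈[b=h] π[h](S)))) → 1

== RESULT ==
v | b | h
r | 9 | 9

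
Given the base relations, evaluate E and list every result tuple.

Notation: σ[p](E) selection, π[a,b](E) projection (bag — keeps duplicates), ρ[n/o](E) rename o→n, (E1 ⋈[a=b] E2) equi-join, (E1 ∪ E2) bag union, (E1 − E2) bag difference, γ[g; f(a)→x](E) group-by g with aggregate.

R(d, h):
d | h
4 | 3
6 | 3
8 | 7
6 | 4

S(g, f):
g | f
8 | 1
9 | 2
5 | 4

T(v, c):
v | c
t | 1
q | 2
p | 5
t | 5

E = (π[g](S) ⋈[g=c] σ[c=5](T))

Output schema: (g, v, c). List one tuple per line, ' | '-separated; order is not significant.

Per-node cardinality:
  S → 3
  π[g](S) → 3
  T → 4
  σ[c=5](T) → 2
  (π[g](S) ⋈[g=c] σ[c=5](T)) → 2

== RESULT ==
g | v | c
5 | p | 5
5 | t | 5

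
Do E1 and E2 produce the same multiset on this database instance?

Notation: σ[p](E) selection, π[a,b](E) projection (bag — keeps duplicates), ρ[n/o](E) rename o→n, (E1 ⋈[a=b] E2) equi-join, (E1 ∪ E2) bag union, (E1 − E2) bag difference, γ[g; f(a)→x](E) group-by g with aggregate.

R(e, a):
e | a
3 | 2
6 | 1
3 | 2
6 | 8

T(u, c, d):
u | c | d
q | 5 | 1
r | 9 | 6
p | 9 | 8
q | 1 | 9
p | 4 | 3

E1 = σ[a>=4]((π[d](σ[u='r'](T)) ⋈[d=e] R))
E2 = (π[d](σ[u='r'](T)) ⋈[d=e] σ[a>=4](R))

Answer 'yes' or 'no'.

E1 subexpression sizes:
  T → 5
  σ[u='r'](T) → 1
  π[d](σ[u='r'](T)) → 1
  R → 4
  (π[d](σ[u='r'](T)) ⋈[d=e] R) → 2
  σ[a>=4]((π[d](σ[u='r'](T)) ⋈[d=e] R)) → 1
E2 subexpression sizes:
  T → 5
  σ[u='r'](T) → 1
  π[d](σ[u='r'](T)) → 1
  R → 4
  σ[a>=4](R) → 1
  (π[d](σ[u='r'](T)) ⋈[d=e] σ[a>=4](R)) → 1

E1 and E2 produce the same multiset:
d | e | a
6 | 6 | 8

yes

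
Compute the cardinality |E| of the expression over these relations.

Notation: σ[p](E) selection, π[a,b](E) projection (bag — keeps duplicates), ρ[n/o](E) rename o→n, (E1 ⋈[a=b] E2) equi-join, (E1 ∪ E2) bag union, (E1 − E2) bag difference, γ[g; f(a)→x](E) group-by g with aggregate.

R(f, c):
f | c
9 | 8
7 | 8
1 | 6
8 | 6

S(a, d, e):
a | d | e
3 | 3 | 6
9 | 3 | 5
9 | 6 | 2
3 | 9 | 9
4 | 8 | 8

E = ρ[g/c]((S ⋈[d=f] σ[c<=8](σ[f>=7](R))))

Stepwise |·|:
  S → 5
  R → 4
  σ[f>=7](R) → 3
  σ[c<=8](σ[f>=7](R)) → 3
  (S ⋈[d=f] σ[c<=8](σ[f>=7](R))) → 2
  ρ[g/c]((S ⋈[d=f] σ[c<=8](σ[f>=7](R)))) → 2

|E| = 2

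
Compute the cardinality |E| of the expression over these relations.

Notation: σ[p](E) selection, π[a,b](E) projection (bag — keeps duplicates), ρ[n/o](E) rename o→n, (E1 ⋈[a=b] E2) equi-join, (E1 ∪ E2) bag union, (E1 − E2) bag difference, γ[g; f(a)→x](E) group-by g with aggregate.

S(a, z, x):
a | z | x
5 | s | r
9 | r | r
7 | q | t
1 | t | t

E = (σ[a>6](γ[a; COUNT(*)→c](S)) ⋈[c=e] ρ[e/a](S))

Subexpression sizes:
  S → 4
  γ[a; COUNT(*)→c](S) → 4
  σ[a>6](γ[a; COUNT(*)→c](S)) → 2
  S → 4
  ρ[e/a](S) → 4
  (σ[a>6](γ[a; COUNT(*)→c](S)) ⋈[c=e] ρ[e/a](S)) → 2

|E| = 2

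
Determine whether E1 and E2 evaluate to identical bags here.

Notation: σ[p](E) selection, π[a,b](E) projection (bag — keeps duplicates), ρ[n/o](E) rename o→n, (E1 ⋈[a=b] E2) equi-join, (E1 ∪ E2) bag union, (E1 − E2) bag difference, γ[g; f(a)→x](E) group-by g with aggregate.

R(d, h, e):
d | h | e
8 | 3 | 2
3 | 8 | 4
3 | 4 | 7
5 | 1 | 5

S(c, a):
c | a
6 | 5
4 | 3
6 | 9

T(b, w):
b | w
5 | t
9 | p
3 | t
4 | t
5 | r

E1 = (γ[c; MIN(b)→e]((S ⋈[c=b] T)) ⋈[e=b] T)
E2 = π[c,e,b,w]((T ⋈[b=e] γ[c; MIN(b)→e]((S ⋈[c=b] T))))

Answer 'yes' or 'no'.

E1 row counts bottom-up:
  S → 3
  T → 5
  (S ⋈[c=b] T) → 1
  γ[c; MIN(b)→e]((S ⋈[c=b] T)) → 1
  T → 5
  (γ[c; MIN(b)→e]((S ⋈[c=b] T)) ⋈[e=b] T) → 1
E2 row counts bottom-up:
  T → 5
  S → 3
  T → 5
  (S ⋈[c=b] T) → 1
  γ[c; MIN(b)→e]((S ⋈[c=b] T)) → 1
  (T ⋈[b=e] γ[c; MIN(b)→e]((S ⋈[c=b] T))) → 1
  π[c,e,b,w]((T ⋈[b=e] γ[c; MIN(b)→e]((S ⋈[c=b] T)))) → 1

E1 and E2 produce the same multiset:
c | e | b | w
4 | 4 | 4 | t

yes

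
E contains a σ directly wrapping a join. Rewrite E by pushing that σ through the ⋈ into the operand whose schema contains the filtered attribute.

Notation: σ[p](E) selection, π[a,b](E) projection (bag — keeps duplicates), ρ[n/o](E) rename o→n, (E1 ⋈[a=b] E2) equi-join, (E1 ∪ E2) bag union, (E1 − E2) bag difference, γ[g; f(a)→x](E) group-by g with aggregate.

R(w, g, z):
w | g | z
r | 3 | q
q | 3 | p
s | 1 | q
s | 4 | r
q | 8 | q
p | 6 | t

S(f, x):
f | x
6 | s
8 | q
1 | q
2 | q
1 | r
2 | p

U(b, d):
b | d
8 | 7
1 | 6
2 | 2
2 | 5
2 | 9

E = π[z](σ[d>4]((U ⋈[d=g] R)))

σ filters on d, owned by the left side.
E' = π[z]((σ[d>4](U) ⋈[d=g] R))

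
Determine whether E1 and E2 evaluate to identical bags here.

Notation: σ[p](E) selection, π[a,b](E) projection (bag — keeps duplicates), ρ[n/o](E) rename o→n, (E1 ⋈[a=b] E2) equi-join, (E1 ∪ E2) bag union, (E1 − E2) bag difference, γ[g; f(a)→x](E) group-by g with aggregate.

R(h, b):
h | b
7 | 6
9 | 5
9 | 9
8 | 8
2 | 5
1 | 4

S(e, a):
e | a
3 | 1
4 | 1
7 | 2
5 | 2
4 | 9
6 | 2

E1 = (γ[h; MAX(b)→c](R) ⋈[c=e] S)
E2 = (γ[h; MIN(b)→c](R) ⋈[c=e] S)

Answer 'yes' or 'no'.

E1 subexpression sizes:
  R → 6
  γ[h; MAX(b)→c](R) → 5
  S → 6
  (γ[h; MAX(b)→c](R) ⋈[c=e] S) → 4
E2 subexpression sizes:
  R → 6
  γ[h; MIN(b)→c](R) → 5
  S → 6
  (γ[h; MIN(b)→c](R) ⋈[c=e] S) → 5

E1 result:
h | c | e | a
1 | 4 | 4 | 1
1 | 4 | 4 | 9
2 | 5 | 5 | 2
7 | 6 | 6 | 2
E2 result:
h | c | e | a
1 | 4 | 4 | 1
1 | 4 | 4 | 9
2 | 5 | 5 | 2
7 | 6 | 6 | 2
9 | 5 | 5 | 2
Witness: (9, 5, 5, 2) appears 0× in E1 but 1× in E2.

no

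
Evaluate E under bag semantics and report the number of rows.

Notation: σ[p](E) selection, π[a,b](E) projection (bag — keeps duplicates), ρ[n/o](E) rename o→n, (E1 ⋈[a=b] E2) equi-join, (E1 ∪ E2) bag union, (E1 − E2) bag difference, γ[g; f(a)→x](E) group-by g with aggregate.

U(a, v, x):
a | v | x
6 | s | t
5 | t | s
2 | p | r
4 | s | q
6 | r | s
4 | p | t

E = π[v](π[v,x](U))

Row counts bottom-up:
  U → 6
  π[v,x](U) → 6
  π[v](π[v,x](U)) → 6

|E| = 6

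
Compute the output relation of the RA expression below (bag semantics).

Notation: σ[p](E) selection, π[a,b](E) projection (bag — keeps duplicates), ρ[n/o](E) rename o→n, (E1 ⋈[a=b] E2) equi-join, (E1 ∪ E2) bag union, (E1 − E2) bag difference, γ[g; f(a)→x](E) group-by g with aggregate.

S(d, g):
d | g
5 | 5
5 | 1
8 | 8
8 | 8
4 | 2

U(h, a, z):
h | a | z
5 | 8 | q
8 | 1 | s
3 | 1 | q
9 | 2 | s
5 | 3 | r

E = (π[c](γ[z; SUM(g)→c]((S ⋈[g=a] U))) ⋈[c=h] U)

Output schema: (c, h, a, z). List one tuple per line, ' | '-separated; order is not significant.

Subexpression sizes:
  S → 5
  U → 5
  (S ⋈[g=a] U) → 5
  γ[z; SUM(g)→c]((S ⋈[g=a] U)) → 2
  π[c](γ[z; SUM(g)→c]((S ⋈[g=a] U))) → 2
  U → 5
  (π[c](γ[z; SUM(g)→c]((S ⋈[g=a] U))) ⋈[c=h] U) → 1

== RESULT ==
c | h | a | z
3 | 3 | 1 | q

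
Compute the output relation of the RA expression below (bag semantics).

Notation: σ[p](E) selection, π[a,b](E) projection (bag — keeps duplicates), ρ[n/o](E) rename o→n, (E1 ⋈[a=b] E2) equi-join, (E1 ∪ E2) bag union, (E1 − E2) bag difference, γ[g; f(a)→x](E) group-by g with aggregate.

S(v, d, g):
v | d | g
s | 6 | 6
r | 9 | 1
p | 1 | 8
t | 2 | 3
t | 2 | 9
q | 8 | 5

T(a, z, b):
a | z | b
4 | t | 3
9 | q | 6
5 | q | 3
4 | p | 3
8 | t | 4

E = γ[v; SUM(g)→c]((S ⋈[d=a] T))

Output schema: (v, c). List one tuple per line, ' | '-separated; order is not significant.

Row counts bottom-up:
  S → 6
  T → 5
  (S ⋈[d=a] T) → 2
  γ[v; SUM(g)→c]((S ⋈[d=a] T)) → 2

== RESULT ==
v | c
q | 5
r | 1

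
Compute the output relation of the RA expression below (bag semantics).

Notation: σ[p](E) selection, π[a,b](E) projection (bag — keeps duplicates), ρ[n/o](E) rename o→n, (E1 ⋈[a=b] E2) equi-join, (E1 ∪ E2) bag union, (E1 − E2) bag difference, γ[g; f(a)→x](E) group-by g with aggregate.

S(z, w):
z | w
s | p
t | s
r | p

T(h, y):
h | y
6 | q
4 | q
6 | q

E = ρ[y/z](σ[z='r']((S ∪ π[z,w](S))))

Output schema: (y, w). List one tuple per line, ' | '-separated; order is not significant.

Per-node cardinality:
  S → 3
  S → 3
  π[z,w](S) → 3
  (S ∪ π[z,w](S)) → 6
  σ[z='r']((S ∪ π[z,w](S))) → 2
  ρ[y/z](σ[z='r']((S ∪ π[z,w](S)))) → 2

== RESULT ==
y | w
r | p
r | p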